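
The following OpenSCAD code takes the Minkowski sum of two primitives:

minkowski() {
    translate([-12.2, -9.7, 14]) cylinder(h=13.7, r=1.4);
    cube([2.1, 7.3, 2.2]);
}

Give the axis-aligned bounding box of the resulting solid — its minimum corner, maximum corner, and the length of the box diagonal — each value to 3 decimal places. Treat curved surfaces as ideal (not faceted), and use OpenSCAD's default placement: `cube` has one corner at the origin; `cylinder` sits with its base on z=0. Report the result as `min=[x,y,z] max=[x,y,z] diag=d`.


A = translate([-12.2, -9.7, 14]) cylinder(h=13.7, r=1.4) → bbox [-13.6,-11.1,14] .. [-10.8,-8.3,27.7]
B = cube([2.1, 7.3, 2.2]) → bbox [0,0,0] .. [2.1,7.3,2.2]
lo = A.lo+B.lo = [-13.6+0, -11.1+0, 14+0] = [-13.600,-11.100,14.000]
hi = A.hi+B.hi = [-10.8+2.1, -8.3+7.3, 27.7+2.2] = [-8.700,-1.000,29.900]
diag = √(4.9²+10.1²+15.9²) = √378.83 = 19.464

min=[-13.600,-11.100,14.000] max=[-8.700,-1.000,29.900] diag=19.464


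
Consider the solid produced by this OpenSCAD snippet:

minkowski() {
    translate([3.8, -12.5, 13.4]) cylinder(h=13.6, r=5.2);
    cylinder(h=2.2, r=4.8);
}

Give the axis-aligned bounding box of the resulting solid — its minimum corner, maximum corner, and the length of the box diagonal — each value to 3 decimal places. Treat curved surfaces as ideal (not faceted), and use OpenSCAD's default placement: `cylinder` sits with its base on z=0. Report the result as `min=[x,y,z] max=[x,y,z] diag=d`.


A = translate([3.8, -12.5, 13.4]) cylinder(h=13.6, r=5.2) → bbox [-1.4,-17.7,13.4] .. [9,-7.3,27]
B = cylinder(h=2.2, r=4.8) → bbox [-4.8,-4.8,0] .. [4.8,4.8,2.2]
lo = A.lo+B.lo = [-1.4-4.8, -17.7-4.8, 13.4+0] = [-6.200,-22.500,13.400]
hi = A.hi+B.hi = [9+4.8, -7.3+4.8, 27+2.2] = [13.800,-2.500,29.200]
diag = √(20²+20²+15.8²) = √1049.64 = 32.398

min=[-6.200,-22.500,13.400] max=[13.800,-2.500,29.200] diag=32.398


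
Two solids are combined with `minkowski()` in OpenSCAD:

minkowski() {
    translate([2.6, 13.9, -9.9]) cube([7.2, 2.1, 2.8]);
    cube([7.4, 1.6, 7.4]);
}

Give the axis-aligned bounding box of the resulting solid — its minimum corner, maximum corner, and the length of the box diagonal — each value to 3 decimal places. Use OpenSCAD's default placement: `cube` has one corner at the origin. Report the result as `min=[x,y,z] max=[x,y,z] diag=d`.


A = translate([2.6, 13.9, -9.9]) cube([7.2, 2.1, 2.8]) → bbox [2.6,13.9,-9.9] .. [9.8,16,-7.1]
B = cube([7.4, 1.6, 7.4]) → bbox [0,0,0] .. [7.4,1.6,7.4]
lo = A.lo+B.lo = [2.6+0, 13.9+0, -9.9+0] = [2.600,13.900,-9.900]
hi = A.hi+B.hi = [9.8+7.4, 16+1.6, -7.1+7.4] = [17.200,17.600,0.300]
diag = √(14.6²+3.7²+10.2²) = √330.89 = 18.190

min=[2.600,13.900,-9.900] max=[17.200,17.600,0.300] diag=18.190


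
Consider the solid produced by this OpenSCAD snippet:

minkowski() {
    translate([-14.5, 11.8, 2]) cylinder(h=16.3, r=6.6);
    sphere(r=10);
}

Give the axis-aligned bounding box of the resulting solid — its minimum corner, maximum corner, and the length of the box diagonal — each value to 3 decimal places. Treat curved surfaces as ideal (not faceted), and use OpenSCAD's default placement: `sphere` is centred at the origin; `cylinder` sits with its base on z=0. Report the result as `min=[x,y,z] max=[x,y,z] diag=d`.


A = translate([-14.5, 11.8, 2]) cylinder(h=16.3, r=6.6) → bbox [-21.1,5.2,2] .. [-7.9,18.4,18.3]
B = sphere(r=10) → bbox [-10,-10,-10] .. [10,10,10]
lo = A.lo+B.lo = [-21.1-10, 5.2-10, 2-10] = [-31.100,-4.800,-8.000]
hi = A.hi+B.hi = [-7.9+10, 18.4+10, 18.3+10] = [2.100,28.400,28.300]
diag = √(33.2²+33.2²+36.3²) = √3522.17 = 59.348

min=[-31.100,-4.800,-8.000] max=[2.100,28.400,28.300] diag=59.348


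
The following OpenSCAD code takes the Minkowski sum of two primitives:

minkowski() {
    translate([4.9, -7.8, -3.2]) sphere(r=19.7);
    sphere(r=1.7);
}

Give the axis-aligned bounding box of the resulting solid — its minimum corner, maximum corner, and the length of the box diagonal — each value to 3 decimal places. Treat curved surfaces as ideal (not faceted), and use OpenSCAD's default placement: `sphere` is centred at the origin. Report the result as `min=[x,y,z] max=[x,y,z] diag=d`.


A = translate([4.9, -7.8, -3.2]) sphere(r=19.7) → bbox [-14.8,-27.5,-22.9] .. [24.6,11.9,16.5]
B = sphere(r=1.7) → bbox [-1.7,-1.7,-1.7] .. [1.7,1.7,1.7]
lo = A.lo+B.lo = [-14.8-1.7, -27.5-1.7, -22.9-1.7] = [-16.500,-29.200,-24.600]
hi = A.hi+B.hi = [24.6+1.7, 11.9+1.7, 16.5+1.7] = [26.300,13.600,18.200]
diag = √(42.8²+42.8²+42.8²) = √5495.52 = 74.132

min=[-16.500,-29.200,-24.600] max=[26.300,13.600,18.200] diag=74.132


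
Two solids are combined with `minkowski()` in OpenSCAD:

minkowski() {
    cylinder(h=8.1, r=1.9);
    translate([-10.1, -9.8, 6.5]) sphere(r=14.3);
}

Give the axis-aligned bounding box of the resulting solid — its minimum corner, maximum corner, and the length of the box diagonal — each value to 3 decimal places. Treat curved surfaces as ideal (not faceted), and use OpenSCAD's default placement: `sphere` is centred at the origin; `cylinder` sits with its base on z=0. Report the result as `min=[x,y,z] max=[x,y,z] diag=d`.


min=[-26.300,-26.000,-7.800] max=[6.100,6.400,28.900] diag=58.706

A = translate([-10.1, -9.8, 6.5]) sphere(r=14.3) → bbox [-24.4,-24.1,-7.8] .. [4.2,4.5,20.8]
B = cylinder(h=8.1, r=1.9) → bbox [-1.9,-1.9,0] .. [1.9,1.9,8.1]
lo = A.lo+B.lo = [-24.4-1.9, -24.1-1.9, -7.8+0] = [-26.300,-26.000,-7.800]
hi = A.hi+B.hi = [4.2+1.9, 4.5+1.9, 20.8+8.1] = [6.100,6.400,28.900]
diag = √(32.4²+32.4²+36.7²) = √3446.41 = 58.706


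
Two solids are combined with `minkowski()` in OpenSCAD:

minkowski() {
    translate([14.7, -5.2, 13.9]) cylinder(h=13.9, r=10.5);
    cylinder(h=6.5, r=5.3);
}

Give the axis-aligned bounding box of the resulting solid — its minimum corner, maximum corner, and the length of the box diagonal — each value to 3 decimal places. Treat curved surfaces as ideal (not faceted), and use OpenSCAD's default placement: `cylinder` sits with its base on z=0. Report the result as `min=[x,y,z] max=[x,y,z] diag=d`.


A = translate([14.7, -5.2, 13.9]) cylinder(h=13.9, r=10.5) → bbox [4.2,-15.7,13.9] .. [25.2,5.3,27.8]
B = cylinder(h=6.5, r=5.3) → bbox [-5.3,-5.3,0] .. [5.3,5.3,6.5]
lo = A.lo+B.lo = [4.2-5.3, -15.7-5.3, 13.9+0] = [-1.100,-21.000,13.900]
hi = A.hi+B.hi = [25.2+5.3, 5.3+5.3, 27.8+6.5] = [30.500,10.600,34.300]
diag = √(31.6²+31.6²+20.4²) = √2413.28 = 49.125

min=[-1.100,-21.000,13.900] max=[30.500,10.600,34.300] diag=49.125


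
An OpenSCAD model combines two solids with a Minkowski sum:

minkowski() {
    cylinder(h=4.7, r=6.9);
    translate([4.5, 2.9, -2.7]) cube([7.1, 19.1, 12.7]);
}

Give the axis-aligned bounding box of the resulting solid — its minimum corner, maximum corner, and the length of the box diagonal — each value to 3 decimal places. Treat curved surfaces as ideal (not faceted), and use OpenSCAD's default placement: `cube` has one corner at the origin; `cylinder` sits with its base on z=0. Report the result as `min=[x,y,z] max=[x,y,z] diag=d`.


A = translate([4.5, 2.9, -2.7]) cube([7.1, 19.1, 12.7]) → bbox [4.5,2.9,-2.7] .. [11.6,22,10]
B = cylinder(h=4.7, r=6.9) → bbox [-6.9,-6.9,0] .. [6.9,6.9,4.7]
lo = A.lo+B.lo = [4.5-6.9, 2.9-6.9, -2.7+0] = [-2.400,-4.000,-2.700]
hi = A.hi+B.hi = [11.6+6.9, 22+6.9, 10+4.7] = [18.500,28.900,14.700]
diag = √(20.9²+32.9²+17.4²) = √1821.98 = 42.685

min=[-2.400,-4.000,-2.700] max=[18.500,28.900,14.700] diag=42.685


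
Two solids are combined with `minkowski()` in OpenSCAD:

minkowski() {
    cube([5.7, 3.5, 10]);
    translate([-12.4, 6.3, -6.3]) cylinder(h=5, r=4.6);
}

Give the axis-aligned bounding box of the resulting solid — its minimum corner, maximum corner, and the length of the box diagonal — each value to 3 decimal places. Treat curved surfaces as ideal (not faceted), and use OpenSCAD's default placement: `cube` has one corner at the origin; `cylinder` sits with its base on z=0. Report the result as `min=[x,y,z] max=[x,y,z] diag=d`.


A = translate([-12.4, 6.3, -6.3]) cylinder(h=5, r=4.6) → bbox [-17,1.7,-6.3] .. [-7.8,10.9,-1.3]
B = cube([5.7, 3.5, 10]) → bbox [0,0,0] .. [5.7,3.5,10]
lo = A.lo+B.lo = [-17+0, 1.7+0, -6.3+0] = [-17.000,1.700,-6.300]
hi = A.hi+B.hi = [-7.8+5.7, 10.9+3.5, -1.3+10] = [-2.100,14.400,8.700]
diag = √(14.9²+12.7²+15²) = √608.3 = 24.664

min=[-17.000,1.700,-6.300] max=[-2.100,14.400,8.700] diag=24.664


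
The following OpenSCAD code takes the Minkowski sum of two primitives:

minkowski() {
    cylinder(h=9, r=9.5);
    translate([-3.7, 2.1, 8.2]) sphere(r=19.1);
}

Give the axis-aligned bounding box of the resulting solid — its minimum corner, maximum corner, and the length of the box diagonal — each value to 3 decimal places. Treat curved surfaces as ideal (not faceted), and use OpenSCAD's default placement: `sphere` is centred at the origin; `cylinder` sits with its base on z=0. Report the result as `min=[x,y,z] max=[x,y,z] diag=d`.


A = translate([-3.7, 2.1, 8.2]) sphere(r=19.1) → bbox [-22.8,-17,-10.9] .. [15.4,21.2,27.3]
B = cylinder(h=9, r=9.5) → bbox [-9.5,-9.5,0] .. [9.5,9.5,9]
lo = A.lo+B.lo = [-22.8-9.5, -17-9.5, -10.9+0] = [-32.300,-26.500,-10.900]
hi = A.hi+B.hi = [15.4+9.5, 21.2+9.5, 27.3+9] = [24.900,30.700,36.300]
diag = √(57.2²+57.2²+47.2²) = √8771.52 = 93.656

min=[-32.300,-26.500,-10.900] max=[24.900,30.700,36.300] diag=93.656


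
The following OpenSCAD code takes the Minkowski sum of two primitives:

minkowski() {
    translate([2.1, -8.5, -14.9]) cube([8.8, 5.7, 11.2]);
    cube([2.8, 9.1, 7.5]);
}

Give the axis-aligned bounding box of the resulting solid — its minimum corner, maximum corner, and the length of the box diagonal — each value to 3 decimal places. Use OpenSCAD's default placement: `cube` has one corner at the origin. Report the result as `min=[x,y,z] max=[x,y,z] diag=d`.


A = translate([2.1, -8.5, -14.9]) cube([8.8, 5.7, 11.2]) → bbox [2.1,-8.5,-14.9] .. [10.9,-2.8,-3.7]
B = cube([2.8, 9.1, 7.5]) → bbox [0,0,0] .. [2.8,9.1,7.5]
lo = A.lo+B.lo = [2.1+0, -8.5+0, -14.9+0] = [2.100,-8.500,-14.900]
hi = A.hi+B.hi = [10.9+2.8, -2.8+9.1, -3.7+7.5] = [13.700,6.300,3.800]
diag = √(11.6²+14.8²+18.7²) = √703.29 = 26.520

min=[2.100,-8.500,-14.900] max=[13.700,6.300,3.800] diag=26.520


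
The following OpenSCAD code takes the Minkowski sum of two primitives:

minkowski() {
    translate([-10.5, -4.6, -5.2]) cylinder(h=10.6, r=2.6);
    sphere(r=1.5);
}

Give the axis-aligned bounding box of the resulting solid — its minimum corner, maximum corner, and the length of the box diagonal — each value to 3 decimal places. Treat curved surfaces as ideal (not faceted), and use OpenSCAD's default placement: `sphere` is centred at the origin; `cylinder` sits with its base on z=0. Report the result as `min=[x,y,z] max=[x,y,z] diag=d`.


A = translate([-10.5, -4.6, -5.2]) cylinder(h=10.6, r=2.6) → bbox [-13.1,-7.2,-5.2] .. [-7.9,-2,5.4]
B = sphere(r=1.5) → bbox [-1.5,-1.5,-1.5] .. [1.5,1.5,1.5]
lo = A.lo+B.lo = [-13.1-1.5, -7.2-1.5, -5.2-1.5] = [-14.600,-8.700,-6.700]
hi = A.hi+B.hi = [-7.9+1.5, -2+1.5, 5.4+1.5] = [-6.400,-0.500,6.900]
diag = √(8.2²+8.2²+13.6²) = √319.44 = 17.873

min=[-14.600,-8.700,-6.700] max=[-6.400,-0.500,6.900] diag=17.873


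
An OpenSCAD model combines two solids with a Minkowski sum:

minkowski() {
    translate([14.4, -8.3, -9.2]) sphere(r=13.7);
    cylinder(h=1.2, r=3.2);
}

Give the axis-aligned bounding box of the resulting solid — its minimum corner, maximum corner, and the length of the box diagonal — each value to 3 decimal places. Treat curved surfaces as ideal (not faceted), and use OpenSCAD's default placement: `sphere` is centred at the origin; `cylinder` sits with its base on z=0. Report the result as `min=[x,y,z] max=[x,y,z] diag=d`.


min=[-2.500,-25.200,-22.900] max=[31.300,8.600,5.700] diag=55.703

A = translate([14.4, -8.3, -9.2]) sphere(r=13.7) → bbox [0.7,-22,-22.9] .. [28.1,5.4,4.5]
B = cylinder(h=1.2, r=3.2) → bbox [-3.2,-3.2,0] .. [3.2,3.2,1.2]
lo = A.lo+B.lo = [0.7-3.2, -22-3.2, -22.9+0] = [-2.500,-25.200,-22.900]
hi = A.hi+B.hi = [28.1+3.2, 5.4+3.2, 4.5+1.2] = [31.300,8.600,5.700]
diag = √(33.8²+33.8²+28.6²) = √3102.84 = 55.703


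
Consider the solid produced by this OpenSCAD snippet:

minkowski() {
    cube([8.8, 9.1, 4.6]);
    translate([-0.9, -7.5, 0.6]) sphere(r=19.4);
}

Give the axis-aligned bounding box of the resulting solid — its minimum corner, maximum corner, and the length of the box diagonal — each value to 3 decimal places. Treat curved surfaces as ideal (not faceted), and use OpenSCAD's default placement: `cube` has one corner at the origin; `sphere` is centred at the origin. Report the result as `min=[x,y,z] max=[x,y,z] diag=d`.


min=[-20.300,-26.900,-18.800] max=[27.300,21.000,24.600] diag=80.273

A = translate([-0.9, -7.5, 0.6]) sphere(r=19.4) → bbox [-20.3,-26.9,-18.8] .. [18.5,11.9,20]
B = cube([8.8, 9.1, 4.6]) → bbox [0,0,0] .. [8.8,9.1,4.6]
lo = A.lo+B.lo = [-20.3+0, -26.9+0, -18.8+0] = [-20.300,-26.900,-18.800]
hi = A.hi+B.hi = [18.5+8.8, 11.9+9.1, 20+4.6] = [27.300,21.000,24.600]
diag = √(47.6²+47.9²+43.4²) = √6443.73 = 80.273


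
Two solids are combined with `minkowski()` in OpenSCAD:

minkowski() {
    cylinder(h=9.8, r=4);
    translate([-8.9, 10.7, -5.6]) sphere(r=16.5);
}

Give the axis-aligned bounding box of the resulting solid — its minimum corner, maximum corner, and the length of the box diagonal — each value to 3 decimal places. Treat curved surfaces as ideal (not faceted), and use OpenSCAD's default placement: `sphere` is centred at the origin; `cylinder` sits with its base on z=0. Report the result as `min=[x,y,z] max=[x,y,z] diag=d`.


min=[-29.400,-9.800,-22.100] max=[11.600,31.200,20.700] diag=72.068

A = translate([-8.9, 10.7, -5.6]) sphere(r=16.5) → bbox [-25.4,-5.8,-22.1] .. [7.6,27.2,10.9]
B = cylinder(h=9.8, r=4) → bbox [-4,-4,0] .. [4,4,9.8]
lo = A.lo+B.lo = [-25.4-4, -5.8-4, -22.1+0] = [-29.400,-9.800,-22.100]
hi = A.hi+B.hi = [7.6+4, 27.2+4, 10.9+9.8] = [11.600,31.200,20.700]
diag = √(41²+41²+42.8²) = √5193.84 = 72.068


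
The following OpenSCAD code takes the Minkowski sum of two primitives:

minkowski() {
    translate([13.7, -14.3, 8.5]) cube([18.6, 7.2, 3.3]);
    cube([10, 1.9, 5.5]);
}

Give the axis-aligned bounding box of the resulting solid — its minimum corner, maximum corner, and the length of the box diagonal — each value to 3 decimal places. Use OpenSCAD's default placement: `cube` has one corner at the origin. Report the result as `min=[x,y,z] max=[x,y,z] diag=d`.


min=[13.700,-14.300,8.500] max=[42.300,-5.200,17.300] diag=31.276

A = translate([13.7, -14.3, 8.5]) cube([18.6, 7.2, 3.3]) → bbox [13.7,-14.3,8.5] .. [32.3,-7.1,11.8]
B = cube([10, 1.9, 5.5]) → bbox [0,0,0] .. [10,1.9,5.5]
lo = A.lo+B.lo = [13.7+0, -14.3+0, 8.5+0] = [13.700,-14.300,8.500]
hi = A.hi+B.hi = [32.3+10, -7.1+1.9, 11.8+5.5] = [42.300,-5.200,17.300]
diag = √(28.6²+9.1²+8.8²) = √978.21 = 31.276


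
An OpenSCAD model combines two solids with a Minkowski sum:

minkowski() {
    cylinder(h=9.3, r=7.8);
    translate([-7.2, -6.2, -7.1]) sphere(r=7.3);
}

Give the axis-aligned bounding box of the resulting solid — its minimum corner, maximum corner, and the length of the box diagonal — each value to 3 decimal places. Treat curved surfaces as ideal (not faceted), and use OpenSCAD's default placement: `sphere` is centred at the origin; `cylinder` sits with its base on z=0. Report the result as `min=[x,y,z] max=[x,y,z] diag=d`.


A = translate([-7.2, -6.2, -7.1]) sphere(r=7.3) → bbox [-14.5,-13.5,-14.4] .. [0.1,1.1,0.2]
B = cylinder(h=9.3, r=7.8) → bbox [-7.8,-7.8,0] .. [7.8,7.8,9.3]
lo = A.lo+B.lo = [-14.5-7.8, -13.5-7.8, -14.4+0] = [-22.300,-21.300,-14.400]
hi = A.hi+B.hi = [0.1+7.8, 1.1+7.8, 0.2+9.3] = [7.900,8.900,9.500]
diag = √(30.2²+30.2²+23.9²) = √2395.29 = 48.942

min=[-22.300,-21.300,-14.400] max=[7.900,8.900,9.500] diag=48.942


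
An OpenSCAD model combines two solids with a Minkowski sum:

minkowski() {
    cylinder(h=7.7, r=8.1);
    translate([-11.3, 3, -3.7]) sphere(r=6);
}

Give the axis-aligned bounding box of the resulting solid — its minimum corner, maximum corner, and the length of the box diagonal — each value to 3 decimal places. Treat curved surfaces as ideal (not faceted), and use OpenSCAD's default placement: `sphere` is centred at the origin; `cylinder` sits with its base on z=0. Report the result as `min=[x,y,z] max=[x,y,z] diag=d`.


A = translate([-11.3, 3, -3.7]) sphere(r=6) → bbox [-17.3,-3,-9.7] .. [-5.3,9,2.3]
B = cylinder(h=7.7, r=8.1) → bbox [-8.1,-8.1,0] .. [8.1,8.1,7.7]
lo = A.lo+B.lo = [-17.3-8.1, -3-8.1, -9.7+0] = [-25.400,-11.100,-9.700]
hi = A.hi+B.hi = [-5.3+8.1, 9+8.1, 2.3+7.7] = [2.800,17.100,10.000]
diag = √(28.2²+28.2²+19.7²) = √1978.57 = 44.481

min=[-25.400,-11.100,-9.700] max=[2.800,17.100,10.000] diag=44.481


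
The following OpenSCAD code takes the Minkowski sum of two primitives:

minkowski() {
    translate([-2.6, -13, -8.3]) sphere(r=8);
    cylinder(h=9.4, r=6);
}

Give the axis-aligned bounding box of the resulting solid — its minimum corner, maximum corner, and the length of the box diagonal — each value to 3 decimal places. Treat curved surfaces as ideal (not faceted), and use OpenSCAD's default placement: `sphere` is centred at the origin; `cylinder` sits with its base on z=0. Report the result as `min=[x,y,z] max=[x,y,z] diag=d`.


min=[-16.600,-27.000,-16.300] max=[11.400,1.000,9.100] diag=47.044

A = translate([-2.6, -13, -8.3]) sphere(r=8) → bbox [-10.6,-21,-16.3] .. [5.4,-5,-0.3]
B = cylinder(h=9.4, r=6) → bbox [-6,-6,0] .. [6,6,9.4]
lo = A.lo+B.lo = [-10.6-6, -21-6, -16.3+0] = [-16.600,-27.000,-16.300]
hi = A.hi+B.hi = [5.4+6, -5+6, -0.3+9.4] = [11.400,1.000,9.100]
diag = √(28²+28²+25.4²) = √2213.16 = 47.044


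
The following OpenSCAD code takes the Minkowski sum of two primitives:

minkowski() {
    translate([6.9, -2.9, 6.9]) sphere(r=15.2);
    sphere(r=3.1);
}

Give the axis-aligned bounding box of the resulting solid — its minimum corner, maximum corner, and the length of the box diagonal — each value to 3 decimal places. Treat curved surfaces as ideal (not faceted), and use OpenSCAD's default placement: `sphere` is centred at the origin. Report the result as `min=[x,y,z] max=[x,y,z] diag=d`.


A = translate([6.9, -2.9, 6.9]) sphere(r=15.2) → bbox [-8.3,-18.1,-8.3] .. [22.1,12.3,22.1]
B = sphere(r=3.1) → bbox [-3.1,-3.1,-3.1] .. [3.1,3.1,3.1]
lo = A.lo+B.lo = [-8.3-3.1, -18.1-3.1, -8.3-3.1] = [-11.400,-21.200,-11.400]
hi = A.hi+B.hi = [22.1+3.1, 12.3+3.1, 22.1+3.1] = [25.200,15.400,25.200]
diag = √(36.6²+36.6²+36.6²) = √4018.68 = 63.393

min=[-11.400,-21.200,-11.400] max=[25.200,15.400,25.200] diag=63.393


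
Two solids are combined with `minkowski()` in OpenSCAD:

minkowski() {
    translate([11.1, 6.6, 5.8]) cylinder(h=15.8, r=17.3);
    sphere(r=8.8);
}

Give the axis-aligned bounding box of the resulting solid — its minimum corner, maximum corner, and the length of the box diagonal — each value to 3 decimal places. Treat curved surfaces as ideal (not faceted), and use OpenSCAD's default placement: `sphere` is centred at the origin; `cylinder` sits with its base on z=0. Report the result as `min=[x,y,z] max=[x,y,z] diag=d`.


A = translate([11.1, 6.6, 5.8]) cylinder(h=15.8, r=17.3) → bbox [-6.2,-10.7,5.8] .. [28.4,23.9,21.6]
B = sphere(r=8.8) → bbox [-8.8,-8.8,-8.8] .. [8.8,8.8,8.8]
lo = A.lo+B.lo = [-6.2-8.8, -10.7-8.8, 5.8-8.8] = [-15.000,-19.500,-3.000]
hi = A.hi+B.hi = [28.4+8.8, 23.9+8.8, 21.6+8.8] = [37.200,32.700,30.400]
diag = √(52.2²+52.2²+33.4²) = √6565.24 = 81.026

min=[-15.000,-19.500,-3.000] max=[37.200,32.700,30.400] diag=81.026


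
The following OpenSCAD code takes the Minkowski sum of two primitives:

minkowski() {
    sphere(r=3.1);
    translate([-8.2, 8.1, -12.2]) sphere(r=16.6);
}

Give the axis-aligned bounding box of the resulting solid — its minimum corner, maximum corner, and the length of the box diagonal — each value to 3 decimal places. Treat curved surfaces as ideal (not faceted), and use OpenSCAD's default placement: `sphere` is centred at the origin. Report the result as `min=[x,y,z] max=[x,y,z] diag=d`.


A = translate([-8.2, 8.1, -12.2]) sphere(r=16.6) → bbox [-24.8,-8.5,-28.8] .. [8.4,24.7,4.4]
B = sphere(r=3.1) → bbox [-3.1,-3.1,-3.1] .. [3.1,3.1,3.1]
lo = A.lo+B.lo = [-24.8-3.1, -8.5-3.1, -28.8-3.1] = [-27.900,-11.600,-31.900]
hi = A.hi+B.hi = [8.4+3.1, 24.7+3.1, 4.4+3.1] = [11.500,27.800,7.500]
diag = √(39.4²+39.4²+39.4²) = √4657.08 = 68.243

min=[-27.900,-11.600,-31.900] max=[11.500,27.800,7.500] diag=68.243


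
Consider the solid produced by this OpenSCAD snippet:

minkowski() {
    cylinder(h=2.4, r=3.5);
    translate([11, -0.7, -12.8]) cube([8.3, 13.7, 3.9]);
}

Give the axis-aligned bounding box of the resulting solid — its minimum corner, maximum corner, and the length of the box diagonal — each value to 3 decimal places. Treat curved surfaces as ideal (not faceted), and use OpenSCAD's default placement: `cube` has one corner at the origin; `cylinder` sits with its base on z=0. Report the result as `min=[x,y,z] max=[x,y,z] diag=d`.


min=[7.500,-4.200,-12.800] max=[22.800,16.500,-6.500] diag=26.500

A = translate([11, -0.7, -12.8]) cube([8.3, 13.7, 3.9]) → bbox [11,-0.7,-12.8] .. [19.3,13,-8.9]
B = cylinder(h=2.4, r=3.5) → bbox [-3.5,-3.5,0] .. [3.5,3.5,2.4]
lo = A.lo+B.lo = [11-3.5, -0.7-3.5, -12.8+0] = [7.500,-4.200,-12.800]
hi = A.hi+B.hi = [19.3+3.5, 13+3.5, -8.9+2.4] = [22.800,16.500,-6.500]
diag = √(15.3²+20.7²+6.3²) = √702.27 = 26.500


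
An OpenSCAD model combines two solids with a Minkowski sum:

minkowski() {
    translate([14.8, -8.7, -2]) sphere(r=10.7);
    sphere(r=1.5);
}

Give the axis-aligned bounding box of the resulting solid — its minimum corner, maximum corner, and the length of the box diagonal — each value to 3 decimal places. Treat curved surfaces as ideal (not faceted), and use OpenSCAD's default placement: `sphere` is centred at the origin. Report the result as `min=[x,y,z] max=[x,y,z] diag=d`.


min=[2.600,-20.900,-14.200] max=[27.000,3.500,10.200] diag=42.262

A = translate([14.8, -8.7, -2]) sphere(r=10.7) → bbox [4.1,-19.4,-12.7] .. [25.5,2,8.7]
B = sphere(r=1.5) → bbox [-1.5,-1.5,-1.5] .. [1.5,1.5,1.5]
lo = A.lo+B.lo = [4.1-1.5, -19.4-1.5, -12.7-1.5] = [2.600,-20.900,-14.200]
hi = A.hi+B.hi = [25.5+1.5, 2+1.5, 8.7+1.5] = [27.000,3.500,10.200]
diag = √(24.4²+24.4²+24.4²) = √1786.08 = 42.262


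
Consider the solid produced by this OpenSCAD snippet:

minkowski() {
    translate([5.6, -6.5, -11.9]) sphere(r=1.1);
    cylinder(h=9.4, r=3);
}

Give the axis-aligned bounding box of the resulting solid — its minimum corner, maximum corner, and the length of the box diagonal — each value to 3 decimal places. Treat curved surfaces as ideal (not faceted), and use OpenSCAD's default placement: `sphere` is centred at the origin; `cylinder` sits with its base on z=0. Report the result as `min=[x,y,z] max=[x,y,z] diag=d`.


A = translate([5.6, -6.5, -11.9]) sphere(r=1.1) → bbox [4.5,-7.6,-13] .. [6.7,-5.4,-10.8]
B = cylinder(h=9.4, r=3) → bbox [-3,-3,0] .. [3,3,9.4]
lo = A.lo+B.lo = [4.5-3, -7.6-3, -13+0] = [1.500,-10.600,-13.000]
hi = A.hi+B.hi = [6.7+3, -5.4+3, -10.8+9.4] = [9.700,-2.400,-1.400]
diag = √(8.2²+8.2²+11.6²) = √269.04 = 16.402

min=[1.500,-10.600,-13.000] max=[9.700,-2.400,-1.400] diag=16.402


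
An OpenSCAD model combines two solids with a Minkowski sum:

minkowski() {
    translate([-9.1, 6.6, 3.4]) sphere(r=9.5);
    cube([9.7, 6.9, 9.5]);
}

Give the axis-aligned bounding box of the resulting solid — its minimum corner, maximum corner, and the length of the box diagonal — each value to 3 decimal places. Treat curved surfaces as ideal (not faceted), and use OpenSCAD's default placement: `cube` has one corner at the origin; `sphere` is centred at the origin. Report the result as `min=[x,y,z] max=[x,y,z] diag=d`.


min=[-18.600,-2.900,-6.100] max=[10.100,23.000,22.400] diag=48.029

A = translate([-9.1, 6.6, 3.4]) sphere(r=9.5) → bbox [-18.6,-2.9,-6.1] .. [0.4,16.1,12.9]
B = cube([9.7, 6.9, 9.5]) → bbox [0,0,0] .. [9.7,6.9,9.5]
lo = A.lo+B.lo = [-18.6+0, -2.9+0, -6.1+0] = [-18.600,-2.900,-6.100]
hi = A.hi+B.hi = [0.4+9.7, 16.1+6.9, 12.9+9.5] = [10.100,23.000,22.400]
diag = √(28.7²+25.9²+28.5²) = √2306.75 = 48.029


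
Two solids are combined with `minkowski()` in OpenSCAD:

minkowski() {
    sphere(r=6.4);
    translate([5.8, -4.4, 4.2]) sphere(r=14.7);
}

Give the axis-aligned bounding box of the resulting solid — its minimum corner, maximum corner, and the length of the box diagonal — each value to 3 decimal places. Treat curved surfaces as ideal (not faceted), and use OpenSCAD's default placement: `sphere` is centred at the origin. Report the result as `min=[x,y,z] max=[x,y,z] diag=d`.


min=[-15.300,-25.500,-16.900] max=[26.900,16.700,25.300] diag=73.093

A = translate([5.8, -4.4, 4.2]) sphere(r=14.7) → bbox [-8.9,-19.1,-10.5] .. [20.5,10.3,18.9]
B = sphere(r=6.4) → bbox [-6.4,-6.4,-6.4] .. [6.4,6.4,6.4]
lo = A.lo+B.lo = [-8.9-6.4, -19.1-6.4, -10.5-6.4] = [-15.300,-25.500,-16.900]
hi = A.hi+B.hi = [20.5+6.4, 10.3+6.4, 18.9+6.4] = [26.900,16.700,25.300]
diag = √(42.2²+42.2²+42.2²) = √5342.52 = 73.093


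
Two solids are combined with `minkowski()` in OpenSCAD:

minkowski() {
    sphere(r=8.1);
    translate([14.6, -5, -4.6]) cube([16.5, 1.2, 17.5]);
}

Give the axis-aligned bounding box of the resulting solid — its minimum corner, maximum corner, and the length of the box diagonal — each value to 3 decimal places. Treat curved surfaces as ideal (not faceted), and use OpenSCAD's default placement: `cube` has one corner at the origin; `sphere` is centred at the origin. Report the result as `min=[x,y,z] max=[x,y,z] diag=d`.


min=[6.500,-13.100,-12.700] max=[39.200,4.300,21.000] diag=50.077

A = translate([14.6, -5, -4.6]) cube([16.5, 1.2, 17.5]) → bbox [14.6,-5,-4.6] .. [31.1,-3.8,12.9]
B = sphere(r=8.1) → bbox [-8.1,-8.1,-8.1] .. [8.1,8.1,8.1]
lo = A.lo+B.lo = [14.6-8.1, -5-8.1, -4.6-8.1] = [6.500,-13.100,-12.700]
hi = A.hi+B.hi = [31.1+8.1, -3.8+8.1, 12.9+8.1] = [39.200,4.300,21.000]
diag = √(32.7²+17.4²+33.7²) = √2507.74 = 50.077


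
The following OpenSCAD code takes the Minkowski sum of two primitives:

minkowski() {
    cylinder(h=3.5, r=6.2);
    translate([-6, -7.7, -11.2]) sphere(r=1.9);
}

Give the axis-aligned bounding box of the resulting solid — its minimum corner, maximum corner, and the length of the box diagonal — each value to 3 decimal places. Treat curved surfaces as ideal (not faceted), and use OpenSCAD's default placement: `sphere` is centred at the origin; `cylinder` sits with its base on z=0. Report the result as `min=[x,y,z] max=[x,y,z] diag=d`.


min=[-14.100,-15.800,-13.100] max=[2.100,0.400,-5.800] diag=24.045

A = translate([-6, -7.7, -11.2]) sphere(r=1.9) → bbox [-7.9,-9.6,-13.1] .. [-4.1,-5.8,-9.3]
B = cylinder(h=3.5, r=6.2) → bbox [-6.2,-6.2,0] .. [6.2,6.2,3.5]
lo = A.lo+B.lo = [-7.9-6.2, -9.6-6.2, -13.1+0] = [-14.100,-15.800,-13.100]
hi = A.hi+B.hi = [-4.1+6.2, -5.8+6.2, -9.3+3.5] = [2.100,0.400,-5.800]
diag = √(16.2²+16.2²+7.3²) = √578.17 = 24.045


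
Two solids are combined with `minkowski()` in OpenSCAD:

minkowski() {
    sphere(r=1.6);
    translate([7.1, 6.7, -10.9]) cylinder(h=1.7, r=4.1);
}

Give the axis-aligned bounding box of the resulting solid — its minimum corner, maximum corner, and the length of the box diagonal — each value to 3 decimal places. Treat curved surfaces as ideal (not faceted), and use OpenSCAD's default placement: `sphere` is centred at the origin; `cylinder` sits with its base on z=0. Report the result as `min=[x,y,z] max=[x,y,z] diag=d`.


min=[1.400,1.000,-12.500] max=[12.800,12.400,-7.600] diag=16.850

A = translate([7.1, 6.7, -10.9]) cylinder(h=1.7, r=4.1) → bbox [3,2.6,-10.9] .. [11.2,10.8,-9.2]
B = sphere(r=1.6) → bbox [-1.6,-1.6,-1.6] .. [1.6,1.6,1.6]
lo = A.lo+B.lo = [3-1.6, 2.6-1.6, -10.9-1.6] = [1.400,1.000,-12.500]
hi = A.hi+B.hi = [11.2+1.6, 10.8+1.6, -9.2+1.6] = [12.800,12.400,-7.600]
diag = √(11.4²+11.4²+4.9²) = √283.93 = 16.850


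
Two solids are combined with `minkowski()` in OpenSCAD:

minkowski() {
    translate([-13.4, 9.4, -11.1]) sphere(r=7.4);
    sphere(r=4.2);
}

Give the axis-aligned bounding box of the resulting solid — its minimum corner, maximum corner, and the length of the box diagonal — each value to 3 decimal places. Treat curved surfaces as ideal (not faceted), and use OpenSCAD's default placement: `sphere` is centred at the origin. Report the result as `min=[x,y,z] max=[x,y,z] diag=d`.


min=[-25.000,-2.200,-22.700] max=[-1.800,21.000,0.500] diag=40.184

A = translate([-13.4, 9.4, -11.1]) sphere(r=7.4) → bbox [-20.8,2,-18.5] .. [-6,16.8,-3.7]
B = sphere(r=4.2) → bbox [-4.2,-4.2,-4.2] .. [4.2,4.2,4.2]
lo = A.lo+B.lo = [-20.8-4.2, 2-4.2, -18.5-4.2] = [-25.000,-2.200,-22.700]
hi = A.hi+B.hi = [-6+4.2, 16.8+4.2, -3.7+4.2] = [-1.800,21.000,0.500]
diag = √(23.2²+23.2²+23.2²) = √1614.72 = 40.184


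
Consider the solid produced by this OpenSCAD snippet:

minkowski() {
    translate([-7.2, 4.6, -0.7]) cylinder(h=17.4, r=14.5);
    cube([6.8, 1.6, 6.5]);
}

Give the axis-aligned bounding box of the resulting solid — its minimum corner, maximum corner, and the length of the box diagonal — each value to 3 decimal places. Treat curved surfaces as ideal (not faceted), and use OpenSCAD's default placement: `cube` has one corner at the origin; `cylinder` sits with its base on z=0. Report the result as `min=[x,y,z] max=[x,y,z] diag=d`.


A = translate([-7.2, 4.6, -0.7]) cylinder(h=17.4, r=14.5) → bbox [-21.7,-9.9,-0.7] .. [7.3,19.1,16.7]
B = cube([6.8, 1.6, 6.5]) → bbox [0,0,0] .. [6.8,1.6,6.5]
lo = A.lo+B.lo = [-21.7+0, -9.9+0, -0.7+0] = [-21.700,-9.900,-0.700]
hi = A.hi+B.hi = [7.3+6.8, 19.1+1.6, 16.7+6.5] = [14.100,20.700,23.200]
diag = √(35.8²+30.6²+23.9²) = √2789.21 = 52.813

min=[-21.700,-9.900,-0.700] max=[14.100,20.700,23.200] diag=52.813


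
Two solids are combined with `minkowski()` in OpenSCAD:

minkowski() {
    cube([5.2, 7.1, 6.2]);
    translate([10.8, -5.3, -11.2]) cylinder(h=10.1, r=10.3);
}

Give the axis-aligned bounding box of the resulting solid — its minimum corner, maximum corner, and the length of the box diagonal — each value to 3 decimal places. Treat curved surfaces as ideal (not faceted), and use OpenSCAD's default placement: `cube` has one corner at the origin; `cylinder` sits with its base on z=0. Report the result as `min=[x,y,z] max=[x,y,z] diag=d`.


min=[0.500,-15.600,-11.200] max=[26.300,12.100,5.100] diag=41.214

A = translate([10.8, -5.3, -11.2]) cylinder(h=10.1, r=10.3) → bbox [0.5,-15.6,-11.2] .. [21.1,5,-1.1]
B = cube([5.2, 7.1, 6.2]) → bbox [0,0,0] .. [5.2,7.1,6.2]
lo = A.lo+B.lo = [0.5+0, -15.6+0, -11.2+0] = [0.500,-15.600,-11.200]
hi = A.hi+B.hi = [21.1+5.2, 5+7.1, -1.1+6.2] = [26.300,12.100,5.100]
diag = √(25.8²+27.7²+16.3²) = √1698.62 = 41.214


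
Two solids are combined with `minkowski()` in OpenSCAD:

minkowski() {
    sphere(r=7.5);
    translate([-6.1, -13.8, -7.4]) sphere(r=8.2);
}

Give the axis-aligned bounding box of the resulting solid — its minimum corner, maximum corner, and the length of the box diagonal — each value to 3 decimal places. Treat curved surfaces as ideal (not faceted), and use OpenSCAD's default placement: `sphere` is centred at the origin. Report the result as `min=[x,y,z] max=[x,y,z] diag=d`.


A = translate([-6.1, -13.8, -7.4]) sphere(r=8.2) → bbox [-14.3,-22,-15.6] .. [2.1,-5.6,0.8]
B = sphere(r=7.5) → bbox [-7.5,-7.5,-7.5] .. [7.5,7.5,7.5]
lo = A.lo+B.lo = [-14.3-7.5, -22-7.5, -15.6-7.5] = [-21.800,-29.500,-23.100]
hi = A.hi+B.hi = [2.1+7.5, -5.6+7.5, 0.8+7.5] = [9.600,1.900,8.300]
diag = √(31.4²+31.4²+31.4²) = √2957.88 = 54.386

min=[-21.800,-29.500,-23.100] max=[9.600,1.900,8.300] diag=54.386


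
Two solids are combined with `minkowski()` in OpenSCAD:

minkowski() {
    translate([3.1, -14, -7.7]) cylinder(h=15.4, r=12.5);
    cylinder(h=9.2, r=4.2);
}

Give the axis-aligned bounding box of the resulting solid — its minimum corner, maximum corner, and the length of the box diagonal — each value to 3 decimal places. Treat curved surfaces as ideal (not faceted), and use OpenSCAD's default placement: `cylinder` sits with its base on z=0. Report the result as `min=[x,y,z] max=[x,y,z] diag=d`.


A = translate([3.1, -14, -7.7]) cylinder(h=15.4, r=12.5) → bbox [-9.4,-26.5,-7.7] .. [15.6,-1.5,7.7]
B = cylinder(h=9.2, r=4.2) → bbox [-4.2,-4.2,0] .. [4.2,4.2,9.2]
lo = A.lo+B.lo = [-9.4-4.2, -26.5-4.2, -7.7+0] = [-13.600,-30.700,-7.700]
hi = A.hi+B.hi = [15.6+4.2, -1.5+4.2, 7.7+9.2] = [19.800,2.700,16.900]
diag = √(33.4²+33.4²+24.6²) = √2836.28 = 53.257

min=[-13.600,-30.700,-7.700] max=[19.800,2.700,16.900] diag=53.257


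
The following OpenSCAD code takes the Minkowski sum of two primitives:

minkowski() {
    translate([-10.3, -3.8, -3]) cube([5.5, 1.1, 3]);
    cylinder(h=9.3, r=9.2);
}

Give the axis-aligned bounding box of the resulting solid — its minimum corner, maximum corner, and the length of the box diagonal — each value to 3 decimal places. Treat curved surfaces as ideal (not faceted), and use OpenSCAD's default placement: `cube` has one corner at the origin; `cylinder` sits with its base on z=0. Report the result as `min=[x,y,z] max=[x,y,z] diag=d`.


A = translate([-10.3, -3.8, -3]) cube([5.5, 1.1, 3]) → bbox [-10.3,-3.8,-3] .. [-4.8,-2.7,0]
B = cylinder(h=9.3, r=9.2) → bbox [-9.2,-9.2,0] .. [9.2,9.2,9.3]
lo = A.lo+B.lo = [-10.3-9.2, -3.8-9.2, -3+0] = [-19.500,-13.000,-3.000]
hi = A.hi+B.hi = [-4.8+9.2, -2.7+9.2, 0+9.3] = [4.400,6.500,9.300]
diag = √(23.9²+19.5²+12.3²) = √1102.75 = 33.208

min=[-19.500,-13.000,-3.000] max=[4.400,6.500,9.300] diag=33.208


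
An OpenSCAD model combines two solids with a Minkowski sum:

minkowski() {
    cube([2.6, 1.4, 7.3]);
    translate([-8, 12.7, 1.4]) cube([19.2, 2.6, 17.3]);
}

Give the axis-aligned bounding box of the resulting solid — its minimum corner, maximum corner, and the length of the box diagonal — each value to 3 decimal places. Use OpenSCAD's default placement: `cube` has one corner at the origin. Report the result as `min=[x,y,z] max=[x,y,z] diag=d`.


A = translate([-8, 12.7, 1.4]) cube([19.2, 2.6, 17.3]) → bbox [-8,12.7,1.4] .. [11.2,15.3,18.7]
B = cube([2.6, 1.4, 7.3]) → bbox [0,0,0] .. [2.6,1.4,7.3]
lo = A.lo+B.lo = [-8+0, 12.7+0, 1.4+0] = [-8.000,12.700,1.400]
hi = A.hi+B.hi = [11.2+2.6, 15.3+1.4, 18.7+7.3] = [13.800,16.700,26.000]
diag = √(21.8²+4²+24.6²) = √1096.4 = 33.112

min=[-8.000,12.700,1.400] max=[13.800,16.700,26.000] diag=33.112


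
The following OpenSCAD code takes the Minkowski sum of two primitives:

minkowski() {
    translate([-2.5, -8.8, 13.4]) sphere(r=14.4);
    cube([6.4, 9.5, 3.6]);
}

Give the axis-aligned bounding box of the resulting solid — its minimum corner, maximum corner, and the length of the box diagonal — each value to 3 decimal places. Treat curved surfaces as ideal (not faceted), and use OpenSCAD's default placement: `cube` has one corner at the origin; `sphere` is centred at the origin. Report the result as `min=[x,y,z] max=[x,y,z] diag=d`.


min=[-16.900,-23.200,-1.000] max=[18.300,15.100,31.400] diag=61.284

A = translate([-2.5, -8.8, 13.4]) sphere(r=14.4) → bbox [-16.9,-23.2,-1] .. [11.9,5.6,27.8]
B = cube([6.4, 9.5, 3.6]) → bbox [0,0,0] .. [6.4,9.5,3.6]
lo = A.lo+B.lo = [-16.9+0, -23.2+0, -1+0] = [-16.900,-23.200,-1.000]
hi = A.hi+B.hi = [11.9+6.4, 5.6+9.5, 27.8+3.6] = [18.300,15.100,31.400]
diag = √(35.2²+38.3²+32.4²) = √3755.69 = 61.284


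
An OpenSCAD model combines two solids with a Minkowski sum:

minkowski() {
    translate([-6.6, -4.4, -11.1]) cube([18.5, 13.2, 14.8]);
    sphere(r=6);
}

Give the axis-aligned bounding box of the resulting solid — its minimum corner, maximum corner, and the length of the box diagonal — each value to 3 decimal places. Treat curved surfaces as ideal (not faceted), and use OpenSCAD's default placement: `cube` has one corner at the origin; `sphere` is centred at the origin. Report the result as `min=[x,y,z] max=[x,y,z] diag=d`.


min=[-12.600,-10.400,-17.100] max=[17.900,14.800,9.700] diag=47.786

A = translate([-6.6, -4.4, -11.1]) cube([18.5, 13.2, 14.8]) → bbox [-6.6,-4.4,-11.1] .. [11.9,8.8,3.7]
B = sphere(r=6) → bbox [-6,-6,-6] .. [6,6,6]
lo = A.lo+B.lo = [-6.6-6, -4.4-6, -11.1-6] = [-12.600,-10.400,-17.100]
hi = A.hi+B.hi = [11.9+6, 8.8+6, 3.7+6] = [17.900,14.800,9.700]
diag = √(30.5²+25.2²+26.8²) = √2283.53 = 47.786


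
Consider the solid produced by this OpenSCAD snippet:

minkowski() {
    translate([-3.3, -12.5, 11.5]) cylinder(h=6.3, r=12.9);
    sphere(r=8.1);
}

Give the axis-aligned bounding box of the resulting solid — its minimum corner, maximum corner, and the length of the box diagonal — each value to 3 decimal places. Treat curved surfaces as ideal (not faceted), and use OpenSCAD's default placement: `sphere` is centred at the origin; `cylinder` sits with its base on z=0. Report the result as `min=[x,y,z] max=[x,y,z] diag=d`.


A = translate([-3.3, -12.5, 11.5]) cylinder(h=6.3, r=12.9) → bbox [-16.2,-25.4,11.5] .. [9.6,0.4,17.8]
B = sphere(r=8.1) → bbox [-8.1,-8.1,-8.1] .. [8.1,8.1,8.1]
lo = A.lo+B.lo = [-16.2-8.1, -25.4-8.1, 11.5-8.1] = [-24.300,-33.500,3.400]
hi = A.hi+B.hi = [9.6+8.1, 0.4+8.1, 17.8+8.1] = [17.700,8.500,25.900]
diag = √(42²+42²+22.5²) = √4034.25 = 63.516

min=[-24.300,-33.500,3.400] max=[17.700,8.500,25.900] diag=63.516


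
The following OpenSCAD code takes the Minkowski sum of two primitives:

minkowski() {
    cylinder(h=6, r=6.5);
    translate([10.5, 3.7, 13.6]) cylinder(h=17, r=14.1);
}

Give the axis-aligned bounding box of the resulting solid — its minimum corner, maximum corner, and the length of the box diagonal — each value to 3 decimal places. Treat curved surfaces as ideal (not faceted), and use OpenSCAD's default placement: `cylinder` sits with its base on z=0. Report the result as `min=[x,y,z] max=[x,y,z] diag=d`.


min=[-10.100,-16.900,13.600] max=[31.100,24.300,36.600] diag=62.641

A = translate([10.5, 3.7, 13.6]) cylinder(h=17, r=14.1) → bbox [-3.6,-10.4,13.6] .. [24.6,17.8,30.6]
B = cylinder(h=6, r=6.5) → bbox [-6.5,-6.5,0] .. [6.5,6.5,6]
lo = A.lo+B.lo = [-3.6-6.5, -10.4-6.5, 13.6+0] = [-10.100,-16.900,13.600]
hi = A.hi+B.hi = [24.6+6.5, 17.8+6.5, 30.6+6] = [31.100,24.300,36.600]
diag = √(41.2²+41.2²+23²) = √3923.88 = 62.641


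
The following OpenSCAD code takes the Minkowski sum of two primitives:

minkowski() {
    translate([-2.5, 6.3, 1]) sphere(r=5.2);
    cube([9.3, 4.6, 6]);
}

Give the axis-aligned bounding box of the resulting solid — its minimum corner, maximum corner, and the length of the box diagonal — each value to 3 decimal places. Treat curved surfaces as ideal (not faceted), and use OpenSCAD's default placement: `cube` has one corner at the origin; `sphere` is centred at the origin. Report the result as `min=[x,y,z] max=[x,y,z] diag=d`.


A = translate([-2.5, 6.3, 1]) sphere(r=5.2) → bbox [-7.7,1.1,-4.2] .. [2.7,11.5,6.2]
B = cube([9.3, 4.6, 6]) → bbox [0,0,0] .. [9.3,4.6,6]
lo = A.lo+B.lo = [-7.7+0, 1.1+0, -4.2+0] = [-7.700,1.100,-4.200]
hi = A.hi+B.hi = [2.7+9.3, 11.5+4.6, 6.2+6] = [12.000,16.100,12.200]
diag = √(19.7²+15²+16.4²) = √882.05 = 29.699

min=[-7.700,1.100,-4.200] max=[12.000,16.100,12.200] diag=29.699


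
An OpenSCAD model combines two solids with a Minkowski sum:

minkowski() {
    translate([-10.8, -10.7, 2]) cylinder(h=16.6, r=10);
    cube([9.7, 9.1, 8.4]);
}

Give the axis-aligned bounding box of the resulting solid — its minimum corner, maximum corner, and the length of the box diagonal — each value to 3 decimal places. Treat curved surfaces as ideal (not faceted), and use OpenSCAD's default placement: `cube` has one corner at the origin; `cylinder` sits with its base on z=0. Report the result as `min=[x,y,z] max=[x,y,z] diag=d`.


min=[-20.800,-20.700,2.000] max=[8.900,8.400,27.000] diag=48.517

A = translate([-10.8, -10.7, 2]) cylinder(h=16.6, r=10) → bbox [-20.8,-20.7,2] .. [-0.8,-0.7,18.6]
B = cube([9.7, 9.1, 8.4]) → bbox [0,0,0] .. [9.7,9.1,8.4]
lo = A.lo+B.lo = [-20.8+0, -20.7+0, 2+0] = [-20.800,-20.700,2.000]
hi = A.hi+B.hi = [-0.8+9.7, -0.7+9.1, 18.6+8.4] = [8.900,8.400,27.000]
diag = √(29.7²+29.1²+25²) = √2353.9 = 48.517
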